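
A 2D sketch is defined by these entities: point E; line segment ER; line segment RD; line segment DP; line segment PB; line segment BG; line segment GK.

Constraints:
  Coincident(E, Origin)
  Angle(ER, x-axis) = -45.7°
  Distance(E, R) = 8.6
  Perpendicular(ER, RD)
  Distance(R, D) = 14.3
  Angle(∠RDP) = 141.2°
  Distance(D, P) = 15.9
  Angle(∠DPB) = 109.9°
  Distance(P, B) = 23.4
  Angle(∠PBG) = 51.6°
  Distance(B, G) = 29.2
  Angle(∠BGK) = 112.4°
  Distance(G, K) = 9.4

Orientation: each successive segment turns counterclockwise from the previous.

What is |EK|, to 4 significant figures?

12.37

E is at the origin; ER runs at -45.7° with length 8.6, so R = (6.006, -6.155). ER ⟂ RD, so RD runs at 44.30°; with |RD| = 14.3, D = (16.24, 3.832). ∠RDP = 141.2° gives DP at 83.10° from the x-axis; with |DP| = 15.9, P = (18.15, 19.62). ∠DPB = 109.9° gives PB at 153.2° from the x-axis; with |PB| = 23.4, B = (-2.736, 30.17). ∠PBG = 51.6° gives BG at -78.40° from the x-axis; with |BG| = 29.2, G = (3.136, 1.564). ∠BGK = 112.4° gives GK at -10.80° from the x-axis; with |GK| = 9.4, K = (12.37, -0.1972). Then |EK| = |K − E| = 12.37.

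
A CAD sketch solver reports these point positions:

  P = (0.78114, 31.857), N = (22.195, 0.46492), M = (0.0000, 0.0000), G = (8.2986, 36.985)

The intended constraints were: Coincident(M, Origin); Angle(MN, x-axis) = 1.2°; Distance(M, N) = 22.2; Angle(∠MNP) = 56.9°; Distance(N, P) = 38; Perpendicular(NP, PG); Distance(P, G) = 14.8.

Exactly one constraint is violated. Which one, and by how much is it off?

Distance(P, G) = 14.8 — off by 5.70.

M = (0.00, 0.00) ✓; MN at 1.200° ✓; |MN| = 22.20 ✓; ∠MNP = 56.90° ✓; |NP| = 38.00 ✓; ∠(NP, PG) = 90.00° ✓; |PG| = 9.100 ✗.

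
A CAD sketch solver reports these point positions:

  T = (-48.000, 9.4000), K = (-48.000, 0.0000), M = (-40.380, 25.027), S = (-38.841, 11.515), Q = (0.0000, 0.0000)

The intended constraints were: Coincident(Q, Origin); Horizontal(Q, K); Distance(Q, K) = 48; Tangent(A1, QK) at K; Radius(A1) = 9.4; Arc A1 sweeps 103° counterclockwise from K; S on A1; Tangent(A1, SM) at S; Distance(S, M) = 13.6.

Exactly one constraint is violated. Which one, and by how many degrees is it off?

Tangent(A1, SM) at S — off by 6.50°.

Q = (0.00, 0.00) ✓; Q.y = 0.00, K.y = 0.00 ✓; |QK| = 48.00 ✓; ∠(TK, KQ) = 90.00° ✓; |TK| = 9.400 ✓; bearing(T→S) − bearing(T→K) = 103.0° ✓; |TS| = 9.400 ✓; ∠(TS, SM) = 96.50° ✗; |SM| = 13.60 ✓.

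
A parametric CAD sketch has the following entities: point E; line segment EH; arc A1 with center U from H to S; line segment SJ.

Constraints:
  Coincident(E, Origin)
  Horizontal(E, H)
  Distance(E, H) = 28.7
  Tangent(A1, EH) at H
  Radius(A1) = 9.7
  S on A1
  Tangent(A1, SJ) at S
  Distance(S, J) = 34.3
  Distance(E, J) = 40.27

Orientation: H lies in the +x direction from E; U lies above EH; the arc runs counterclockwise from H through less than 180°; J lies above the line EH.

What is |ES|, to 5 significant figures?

38.931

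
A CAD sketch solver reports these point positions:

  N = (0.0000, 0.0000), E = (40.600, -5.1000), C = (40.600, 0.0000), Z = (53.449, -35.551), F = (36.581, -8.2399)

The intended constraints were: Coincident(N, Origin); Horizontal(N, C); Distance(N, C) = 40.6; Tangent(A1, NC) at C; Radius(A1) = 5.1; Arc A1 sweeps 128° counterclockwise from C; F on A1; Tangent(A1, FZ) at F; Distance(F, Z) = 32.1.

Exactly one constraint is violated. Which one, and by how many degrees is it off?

Tangent(A1, FZ) at F — off by 6.30°.

N = (0.00, 0.00) ✓; N.y = 0.00, C.y = 0.00 ✓; |NC| = 40.60 ✓; ∠(EC, CN) = 90.00° ✓; |EC| = 5.100 ✓; bearing(E→F) − bearing(E→C) = 128.0° ✓; |EF| = 5.100 ✓; ∠(EF, FZ) = 96.30° ✗; |FZ| = 32.10 ✓.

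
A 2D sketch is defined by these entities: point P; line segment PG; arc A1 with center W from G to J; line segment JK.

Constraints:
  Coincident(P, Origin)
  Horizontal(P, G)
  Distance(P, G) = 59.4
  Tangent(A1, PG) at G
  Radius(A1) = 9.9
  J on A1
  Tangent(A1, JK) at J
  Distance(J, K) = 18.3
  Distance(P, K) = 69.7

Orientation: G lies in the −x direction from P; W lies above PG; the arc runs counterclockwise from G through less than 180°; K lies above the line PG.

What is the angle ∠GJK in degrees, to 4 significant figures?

116.2°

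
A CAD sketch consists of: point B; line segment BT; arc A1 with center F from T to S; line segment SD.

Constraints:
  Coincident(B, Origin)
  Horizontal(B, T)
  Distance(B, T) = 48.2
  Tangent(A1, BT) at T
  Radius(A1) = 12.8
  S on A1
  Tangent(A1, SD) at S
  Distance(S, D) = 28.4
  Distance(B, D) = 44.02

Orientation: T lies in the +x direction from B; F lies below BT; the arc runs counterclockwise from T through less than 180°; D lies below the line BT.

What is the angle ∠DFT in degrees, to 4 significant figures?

135.8°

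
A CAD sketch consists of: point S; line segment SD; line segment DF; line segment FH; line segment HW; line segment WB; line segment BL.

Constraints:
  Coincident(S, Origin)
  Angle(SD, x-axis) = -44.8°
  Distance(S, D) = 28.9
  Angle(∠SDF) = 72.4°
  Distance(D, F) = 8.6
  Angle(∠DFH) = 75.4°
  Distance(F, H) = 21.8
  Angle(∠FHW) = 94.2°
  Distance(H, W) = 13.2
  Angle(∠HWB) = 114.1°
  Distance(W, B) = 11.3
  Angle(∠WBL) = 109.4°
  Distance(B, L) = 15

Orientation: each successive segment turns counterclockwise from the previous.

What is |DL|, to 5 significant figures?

0.45697

S is at the origin; SD runs at -44.8° with length 28.9, so D = (20.507, -20.364). ∠SDF = 72.4° gives DF at 62.800° from the x-axis; with |DF| = 8.6, F = (24.438, -12.715). ∠DFH = 75.4° gives FH at 167.40° from the x-axis; with |FH| = 21.8, H = (3.1627, -7.9594). ∠FHW = 94.2° gives HW at -106.80° from the x-axis; with |HW| = 13.2, W = (-0.65257, -20.596). ∠HWB = 114.1° gives WB at -40.900° from the x-axis; with |WB| = 11.3, B = (7.8886, -27.995). ∠WBL = 109.4° gives BL at 29.700° from the x-axis; with |BL| = 15.0, L = (20.918, -20.563). Then |DL| = |L − D| = 0.45697.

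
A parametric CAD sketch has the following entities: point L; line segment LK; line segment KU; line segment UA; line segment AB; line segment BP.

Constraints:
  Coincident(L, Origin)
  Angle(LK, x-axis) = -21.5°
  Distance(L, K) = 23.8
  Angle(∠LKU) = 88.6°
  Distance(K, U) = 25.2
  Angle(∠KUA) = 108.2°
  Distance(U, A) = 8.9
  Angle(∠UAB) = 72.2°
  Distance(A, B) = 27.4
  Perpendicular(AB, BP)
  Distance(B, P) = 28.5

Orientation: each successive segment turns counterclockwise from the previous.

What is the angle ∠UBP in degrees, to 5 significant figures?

71.049°

L is at the origin; LK runs at -21.5° with length 23.8, so K = (22.144, -8.7227). ∠LKU = 88.6° gives KU at 69.900° from the x-axis; with |KU| = 25.2, U = (30.804, 14.942). ∠KUA = 108.2° gives UA at 141.70° from the x-axis; with |UA| = 8.9, A = (23.820, 20.458). ∠UAB = 72.2° gives AB at -110.50° from the x-axis; with |AB| = 27.4, B = (14.224, -5.2063). The perpendicularity gives BP at right angles to AB, so BP runs at -20.500°; with |BP| = 28.5, P = (40.919, -15.187). Then cos ∠UBP = BU·BP / (|BU||BP|), giving 71.049°.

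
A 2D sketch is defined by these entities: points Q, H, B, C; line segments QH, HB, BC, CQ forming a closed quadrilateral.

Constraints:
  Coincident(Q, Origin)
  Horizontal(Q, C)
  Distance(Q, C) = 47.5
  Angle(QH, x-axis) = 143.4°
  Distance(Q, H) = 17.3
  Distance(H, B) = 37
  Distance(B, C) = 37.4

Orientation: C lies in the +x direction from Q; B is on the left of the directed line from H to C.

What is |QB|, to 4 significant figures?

32.21

Q is at the origin; Q and C share the same y with |QC| = 47.5 and C in +x, so C = (47.5, 0). QH runs at 143.4° with |QH| = 17.3, so H = (-13.89, 10.31). B is determined by |HB| = 37.0 and |BC| = 37.4 together: it lies at the intersection of circle(H, 37.0) and circle(C, 37.4). With |HC| = 62.25, the foot of the radical line on HC is 30.89 from H and the perpendicular offset is √(37.0² − 30.89²) = 20.37. Taking the left-of-HC solution: B = (19.95, 25.29).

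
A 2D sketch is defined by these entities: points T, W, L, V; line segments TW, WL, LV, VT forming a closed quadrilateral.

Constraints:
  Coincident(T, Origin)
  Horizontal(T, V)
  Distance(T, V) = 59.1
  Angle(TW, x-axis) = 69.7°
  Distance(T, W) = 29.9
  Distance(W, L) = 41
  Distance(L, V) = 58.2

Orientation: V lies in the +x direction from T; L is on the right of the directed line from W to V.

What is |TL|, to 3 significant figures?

12.3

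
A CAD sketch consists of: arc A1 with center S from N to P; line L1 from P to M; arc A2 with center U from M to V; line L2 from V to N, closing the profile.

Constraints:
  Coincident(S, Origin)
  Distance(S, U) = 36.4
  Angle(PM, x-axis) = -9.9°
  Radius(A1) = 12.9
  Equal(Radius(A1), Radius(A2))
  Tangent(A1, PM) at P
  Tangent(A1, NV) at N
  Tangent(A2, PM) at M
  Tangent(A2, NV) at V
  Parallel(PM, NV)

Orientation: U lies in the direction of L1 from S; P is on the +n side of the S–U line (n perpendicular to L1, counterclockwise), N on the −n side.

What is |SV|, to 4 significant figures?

38.62

The slot axis is L1's direction at -9.9°, so u = (cos -9.9°, sin -9.9°) = (0.9851, -0.1719) and n = (−sin -9.9°, cos -9.9°) = (0.1719, 0.9851). S is at the origin and U lies 36.4 along u from S, so U = 36.4·u = (35.86, -6.258). Tangency of A1 to both parallel lines with radius 12.9 puts P and N at S ± 12.9·n: P = (2.218, 12.71), N = (-2.218, -12.71). Equal radii place M and V the same way about U: M = U + 12.9·n = (38.08, 6.450), V = U − 12.9·n = (33.64, -18.97). Then |SV| = |V − S| = 38.62.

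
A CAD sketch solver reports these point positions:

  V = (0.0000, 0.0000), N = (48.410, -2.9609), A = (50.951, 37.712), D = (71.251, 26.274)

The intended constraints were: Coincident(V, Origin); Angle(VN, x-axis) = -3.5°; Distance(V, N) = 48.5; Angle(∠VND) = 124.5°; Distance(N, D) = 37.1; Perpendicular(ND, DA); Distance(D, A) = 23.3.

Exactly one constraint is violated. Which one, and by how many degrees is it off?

Perpendicular(ND, DA) — off by 8.60°.

V = (0.00, 0.00) ✓; VN at -3.500° ✓; |VN| = 48.50 ✓; ∠VND = 124.5° ✓; |ND| = 37.10 ✓; ∠(ND, DA) = 98.60° ✗; |DA| = 23.30 ✓.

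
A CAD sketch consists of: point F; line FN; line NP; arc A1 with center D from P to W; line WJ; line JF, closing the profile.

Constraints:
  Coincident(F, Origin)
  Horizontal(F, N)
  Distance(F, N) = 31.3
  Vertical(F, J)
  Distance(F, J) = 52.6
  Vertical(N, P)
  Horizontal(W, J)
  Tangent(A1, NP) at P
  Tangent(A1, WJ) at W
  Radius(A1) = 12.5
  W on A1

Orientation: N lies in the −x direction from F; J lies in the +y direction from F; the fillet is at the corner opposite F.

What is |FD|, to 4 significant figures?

44.29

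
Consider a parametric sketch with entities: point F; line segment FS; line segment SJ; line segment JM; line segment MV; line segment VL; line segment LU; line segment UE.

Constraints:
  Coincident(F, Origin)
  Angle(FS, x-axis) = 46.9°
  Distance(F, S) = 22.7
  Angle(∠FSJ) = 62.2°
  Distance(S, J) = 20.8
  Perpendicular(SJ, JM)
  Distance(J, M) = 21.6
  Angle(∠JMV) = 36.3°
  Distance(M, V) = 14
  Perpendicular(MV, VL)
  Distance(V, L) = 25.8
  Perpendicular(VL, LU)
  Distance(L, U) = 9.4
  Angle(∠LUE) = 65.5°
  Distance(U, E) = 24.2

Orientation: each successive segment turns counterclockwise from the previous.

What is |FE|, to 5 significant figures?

13.329

F is at the origin; FS runs at 46.9° with length 22.7, so S = (15.510, 16.575). ∠FSJ = 62.2° gives SJ at 164.70° from the x-axis; with |SJ| = 20.8, J = (-4.5525, 22.063). SJ is perpendicular to JM, so JM runs at -105.30°; with |JM| = 21.6, M = (-10.252, 1.2288). ∠JMV = 36.3° gives MV at 38.400° from the x-axis; with |MV| = 14.0, V = (0.71957, 9.9249). MV is perpendicular to VL, so VL runs at 128.40°; with |VL| = 25.8, L = (-15.306, 30.144). The perpendicularity gives LU at right angles to VL, so LU runs at -141.60°; with |LU| = 9.4, U = (-22.673, 24.305). ∠LUE = 65.5° gives UE at -27.100° from the x-axis; with |UE| = 24.2, E = (-1.1296, 13.281). Then |FE| = |E − F| = 13.329.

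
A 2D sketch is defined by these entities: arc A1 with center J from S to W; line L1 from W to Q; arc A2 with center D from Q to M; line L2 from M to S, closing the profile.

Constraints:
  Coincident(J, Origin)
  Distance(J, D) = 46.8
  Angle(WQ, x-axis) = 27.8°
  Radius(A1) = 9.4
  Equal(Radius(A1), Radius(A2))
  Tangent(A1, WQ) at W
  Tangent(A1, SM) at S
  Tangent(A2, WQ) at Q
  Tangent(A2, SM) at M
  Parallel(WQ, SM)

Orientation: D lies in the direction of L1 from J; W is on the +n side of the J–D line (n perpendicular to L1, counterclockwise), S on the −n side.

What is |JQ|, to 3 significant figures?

47.7

The slot axis is L1's direction at 27.8°, so u = (cos 27.8°, sin 27.8°) = (0.885, 0.466) and n = (−sin 27.8°, cos 27.8°) = (-0.466, 0.885). J is at the origin and D lies 46.8 along u from J, so D = 46.8·u = (41.4, 21.8). Tangency of A1 to both parallel lines with radius 9.4 puts W and S at J ± 9.4·n: W = (-4.38, 8.32), S = (4.38, -8.32). Equal radii place Q and M the same way about D: Q = D + 9.4·n = (37.0, 30.1), M = D − 9.4·n = (45.8, 13.5). Then |JQ| = |Q − J| = 47.7.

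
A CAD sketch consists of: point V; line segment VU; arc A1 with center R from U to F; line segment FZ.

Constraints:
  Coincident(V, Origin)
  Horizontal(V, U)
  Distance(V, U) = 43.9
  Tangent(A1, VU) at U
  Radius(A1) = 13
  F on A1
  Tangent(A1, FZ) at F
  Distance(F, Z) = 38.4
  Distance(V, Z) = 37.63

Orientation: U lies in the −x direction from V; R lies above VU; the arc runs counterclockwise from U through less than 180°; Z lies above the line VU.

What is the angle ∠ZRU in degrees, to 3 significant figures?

125°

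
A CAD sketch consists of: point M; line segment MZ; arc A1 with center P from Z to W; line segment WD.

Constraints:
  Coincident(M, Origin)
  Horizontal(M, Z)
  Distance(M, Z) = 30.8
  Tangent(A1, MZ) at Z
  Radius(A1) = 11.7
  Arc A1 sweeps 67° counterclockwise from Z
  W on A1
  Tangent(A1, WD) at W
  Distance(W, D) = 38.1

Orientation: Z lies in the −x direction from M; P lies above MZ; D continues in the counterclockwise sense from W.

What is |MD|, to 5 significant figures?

42.512

M is at the origin; M and Z share the same y with |MZ| = 30.8 and Z on the −x side, so Z = (-30.800, 0.0000). Since A1 is tangent to MZ there, PZ ⟂ MZ, so P = Z + (0, 11.7) = (-30.800, 11.700). On A1, Z sits at bearing -90° from P; a 67° counterclockwise sweep puts W at bearing -23°, so W = P + 11.7·(cos -23°, sin -23°) = (-20.030, 7.1284). A1 meets WD tangentially, so PW is at right angles to WD, so WD runs along (−sin -23°, cos -23°); with |WD| = 38.1, D = (-5.1432, 42.200). Then |MD| = |D − M| = 42.512.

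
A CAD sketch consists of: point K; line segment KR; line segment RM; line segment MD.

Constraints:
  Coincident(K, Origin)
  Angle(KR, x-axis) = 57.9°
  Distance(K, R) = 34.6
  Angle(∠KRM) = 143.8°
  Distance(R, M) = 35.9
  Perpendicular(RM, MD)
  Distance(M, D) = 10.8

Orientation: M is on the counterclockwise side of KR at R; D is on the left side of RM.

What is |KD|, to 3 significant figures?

64.5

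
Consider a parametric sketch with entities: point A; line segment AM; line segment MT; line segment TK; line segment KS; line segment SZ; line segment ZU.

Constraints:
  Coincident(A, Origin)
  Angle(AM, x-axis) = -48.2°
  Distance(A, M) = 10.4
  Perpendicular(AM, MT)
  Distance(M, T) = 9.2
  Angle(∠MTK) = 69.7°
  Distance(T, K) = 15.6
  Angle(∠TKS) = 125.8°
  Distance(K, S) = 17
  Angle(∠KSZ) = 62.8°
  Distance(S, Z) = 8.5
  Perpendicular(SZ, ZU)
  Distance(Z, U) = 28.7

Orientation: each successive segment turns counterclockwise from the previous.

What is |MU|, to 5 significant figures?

23.977

A is at the origin; AM runs at -48.2° with length 10.4, so M = (6.9319, -7.7530). AM is perpendicular to MT, so MT runs at 41.800°; with |MT| = 9.2, T = (13.790, -1.6209). ∠MTK = 69.7° gives TK at 152.10° from the x-axis; with |TK| = 15.6, K = (0.0035731, 5.6789). ∠TKS = 125.8° gives KS at -153.70° from the x-axis; with |KS| = 17.0, S = (-15.237, -1.8534). ∠KSZ = 62.8° gives SZ at -36.500° from the x-axis; with |SZ| = 8.5, Z = (-8.4039, -6.9094). SZ ⟂ ZU, so ZU runs at 53.500°; with |ZU| = 28.7, U = (8.6675, 16.161). Then |MU| = |U − M| = 23.977.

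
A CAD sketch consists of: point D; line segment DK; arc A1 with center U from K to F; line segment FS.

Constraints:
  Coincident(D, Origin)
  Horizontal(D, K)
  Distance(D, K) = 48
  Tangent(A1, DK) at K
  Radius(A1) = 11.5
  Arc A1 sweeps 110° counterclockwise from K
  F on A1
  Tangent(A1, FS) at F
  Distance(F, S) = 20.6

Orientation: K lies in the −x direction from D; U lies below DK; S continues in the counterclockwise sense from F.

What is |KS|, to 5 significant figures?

34.994

D is at the origin; DK is horizontal with |DK| = 48.0 and K on the −x side, so K = (-48.000, 0.0000). Since A1 is tangent to DK there, UK ⟂ DK, so U = K + (0, -11.5) = (-48.000, -11.500). On A1, K sits at bearing 90° from U; a 110° counterclockwise sweep puts F at bearing 200°, so F = U + 11.5·(cos 200°, sin 200°) = (-58.806, -15.433). Tangency of A1 to FS means the radius UF is perpendicular to FS, so FS runs along (−sin 200°, cos 200°); with |FS| = 20.6, S = (-51.761, -34.791). Then |KS| = |S − K| = 34.994.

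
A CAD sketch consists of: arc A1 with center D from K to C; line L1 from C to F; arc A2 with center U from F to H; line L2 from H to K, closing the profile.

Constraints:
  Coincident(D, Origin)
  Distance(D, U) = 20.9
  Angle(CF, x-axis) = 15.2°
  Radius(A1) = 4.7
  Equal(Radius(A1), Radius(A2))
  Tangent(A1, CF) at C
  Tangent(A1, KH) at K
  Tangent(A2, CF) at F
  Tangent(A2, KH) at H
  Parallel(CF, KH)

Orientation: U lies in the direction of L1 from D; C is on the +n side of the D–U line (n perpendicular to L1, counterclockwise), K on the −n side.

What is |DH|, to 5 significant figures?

21.422

The slot axis is L1's direction at 15.2°, so u = (cos 15.2°, sin 15.2°) = (0.96502, 0.26219) and n = (−sin 15.2°, cos 15.2°) = (-0.26219, 0.96502). D is at the origin and U lies 20.9 along u from D, so U = 20.9·u = (20.169, 5.4798). Tangency of A1 to both parallel lines with radius 4.7 puts C and K at D ± 4.7·n: C = (-1.2323, 4.5356), K = (1.2323, -4.5356). Equal radii place F and H the same way about U: F = U + 4.7·n = (18.937, 10.015), H = U − 4.7·n = (21.401, 0.94418). Then |DH| = |H − D| = 21.422.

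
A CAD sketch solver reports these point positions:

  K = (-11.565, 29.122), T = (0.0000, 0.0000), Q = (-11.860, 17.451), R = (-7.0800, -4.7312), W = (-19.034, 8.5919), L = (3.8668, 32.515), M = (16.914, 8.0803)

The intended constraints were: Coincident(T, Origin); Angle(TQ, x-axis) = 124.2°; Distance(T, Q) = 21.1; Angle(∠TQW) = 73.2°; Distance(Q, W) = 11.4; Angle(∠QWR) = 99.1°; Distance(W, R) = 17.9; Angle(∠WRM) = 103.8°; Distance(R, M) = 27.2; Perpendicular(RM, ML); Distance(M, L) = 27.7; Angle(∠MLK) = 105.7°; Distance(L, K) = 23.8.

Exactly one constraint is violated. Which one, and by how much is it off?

Distance(L, K) = 23.8 — off by 8.00.

T = (0.00, 0.00) ✓; TQ at 124.2° ✓; |TQ| = 21.10 ✓; ∠TQW = 73.20° ✓; |QW| = 11.40 ✓; ∠QWR = 99.10° ✓; |WR| = 17.90 ✓; ∠WRM = 103.8° ✓; |RM| = 27.20 ✓; ∠(RM, ML) = 90.00° ✓; |ML| = 27.70 ✓; ∠MLK = 105.7° ✓; |LK| = 15.80 ✗.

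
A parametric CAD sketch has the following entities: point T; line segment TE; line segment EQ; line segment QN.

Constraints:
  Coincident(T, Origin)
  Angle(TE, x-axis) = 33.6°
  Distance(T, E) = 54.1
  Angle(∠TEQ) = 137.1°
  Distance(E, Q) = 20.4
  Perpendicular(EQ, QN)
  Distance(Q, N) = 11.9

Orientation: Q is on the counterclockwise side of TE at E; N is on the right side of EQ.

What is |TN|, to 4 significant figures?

77.32

T is at the origin; TE runs at 33.6° with length 54.1, so E = 54.1·(cos 33.6°, sin 33.6°) = (45.06, 29.94). ∠TEQ = 137.1°, so EQ runs at 33.6° + (180° − 137.1°) = 76.50° from the x-axis; with |EQ| = 20.4, Q = E + 20.4·(cos 76.50°, sin 76.50°) = (49.82, 49.77). EQ ⟂ QN; with |QN| = 11.9 on the right of EQ, N = Q + 11.9·(0.9724, -0.2334) = (61.39, 47.00). Then |TN| = |N − T| = 77.32.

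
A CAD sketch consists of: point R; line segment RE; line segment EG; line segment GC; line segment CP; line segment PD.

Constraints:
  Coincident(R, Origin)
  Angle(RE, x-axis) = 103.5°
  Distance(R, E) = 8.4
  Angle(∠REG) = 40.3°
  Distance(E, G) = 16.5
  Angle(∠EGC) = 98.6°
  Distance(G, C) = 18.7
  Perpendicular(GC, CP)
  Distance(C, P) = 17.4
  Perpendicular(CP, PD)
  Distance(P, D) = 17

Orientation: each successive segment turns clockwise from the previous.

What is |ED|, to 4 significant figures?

4.306

R is at the origin; RE runs at 103.5° with length 8.4, so E = (-1.961, 8.168). ∠REG = 40.3° gives EG at -36.20° from the x-axis; with |EG| = 16.5, G = (11.35, -1.577). ∠EGC = 98.6° gives GC at -117.6° from the x-axis; with |GC| = 18.7, C = (2.690, -18.15). The perpendicularity gives CP at right angles to GC, so CP runs at 152.4°; with |CP| = 17.4, P = (-12.73, -10.09). CP ⟂ PD, so PD runs at 62.40°; with |PD| = 17.0, D = (-4.854, 4.978). Then |ED| = |D − E| = 4.306.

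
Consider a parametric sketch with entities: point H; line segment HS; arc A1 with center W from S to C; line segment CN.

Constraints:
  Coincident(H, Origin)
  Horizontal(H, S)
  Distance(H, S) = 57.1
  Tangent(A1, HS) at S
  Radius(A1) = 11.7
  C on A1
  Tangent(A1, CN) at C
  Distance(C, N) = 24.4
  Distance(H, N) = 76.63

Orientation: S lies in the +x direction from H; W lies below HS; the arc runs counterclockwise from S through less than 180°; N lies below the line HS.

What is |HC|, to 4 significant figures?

53.24

Checks: H = (0.00, 0.00) ✓; |WC| = 11.70 ✓; ∠(WC, CN) = 90.00° ✓; |CN| = 24.40 ✓; |HN| = 76.63 ✓.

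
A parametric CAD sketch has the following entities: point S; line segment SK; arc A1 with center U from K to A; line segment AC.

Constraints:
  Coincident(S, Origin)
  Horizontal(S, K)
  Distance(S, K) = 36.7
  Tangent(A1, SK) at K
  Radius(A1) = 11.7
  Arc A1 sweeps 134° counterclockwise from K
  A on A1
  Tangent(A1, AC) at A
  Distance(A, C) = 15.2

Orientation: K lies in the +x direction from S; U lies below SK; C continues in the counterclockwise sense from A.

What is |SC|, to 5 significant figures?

49.548

On A1, K sits at bearing 90° from U; a 134° counterclockwise sweep puts A at bearing 224°, so A = U + 11.7·(cos 224°, sin 224°) = (28.284, -19.828). Tangency of A1 to AC means the radius UA is perpendicular to AC, so AC runs along (−sin 224°, cos 224°); with |AC| = 15.2, C = (38.843, -30.761). Then |SC| = |C − S| = 49.548.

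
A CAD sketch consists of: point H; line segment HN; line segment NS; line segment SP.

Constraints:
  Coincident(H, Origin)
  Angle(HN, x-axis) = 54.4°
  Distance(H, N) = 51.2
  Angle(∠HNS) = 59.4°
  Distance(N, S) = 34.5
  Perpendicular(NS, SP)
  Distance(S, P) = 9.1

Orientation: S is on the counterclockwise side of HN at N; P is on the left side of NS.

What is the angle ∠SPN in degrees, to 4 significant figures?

75.22°

∠HNS = 59.4°, so NS runs at 54.4° + (180° − 59.4°) = 175.0° from the x-axis; with |NS| = 34.5, S = N + 34.5·(cos 175.0°, sin 175.0°) = (-4.564, 44.64). NS is perpendicular to SP; with |SP| = 9.1 on the left of NS, P = S + 9.1·(-0.08716, -0.9962) = (-5.357, 35.57). Then cos ∠SPN = PS·PN / (|PS||PN|), giving 75.22°.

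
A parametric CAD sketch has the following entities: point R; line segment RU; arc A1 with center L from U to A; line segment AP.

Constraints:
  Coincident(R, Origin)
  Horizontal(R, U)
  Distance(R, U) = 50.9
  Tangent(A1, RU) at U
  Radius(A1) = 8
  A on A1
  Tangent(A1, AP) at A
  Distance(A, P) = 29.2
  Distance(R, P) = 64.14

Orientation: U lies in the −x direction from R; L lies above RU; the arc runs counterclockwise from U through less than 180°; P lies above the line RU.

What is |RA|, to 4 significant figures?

44.43

Checks: ∠(LU, UR) = 90.00° ✓; |LU| = 8.000 ✓; |LA| = 8.000 ✓; ∠(LA, AP) = 90.00° ✓; |AP| = 29.20 ✓; |RP| = 64.14 ✓.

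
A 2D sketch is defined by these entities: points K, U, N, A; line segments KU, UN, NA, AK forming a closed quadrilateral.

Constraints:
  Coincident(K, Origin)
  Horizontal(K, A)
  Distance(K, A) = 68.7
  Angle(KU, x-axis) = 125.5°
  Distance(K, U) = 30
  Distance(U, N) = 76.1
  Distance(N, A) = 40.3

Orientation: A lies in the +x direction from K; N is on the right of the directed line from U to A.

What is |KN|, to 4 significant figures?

47.18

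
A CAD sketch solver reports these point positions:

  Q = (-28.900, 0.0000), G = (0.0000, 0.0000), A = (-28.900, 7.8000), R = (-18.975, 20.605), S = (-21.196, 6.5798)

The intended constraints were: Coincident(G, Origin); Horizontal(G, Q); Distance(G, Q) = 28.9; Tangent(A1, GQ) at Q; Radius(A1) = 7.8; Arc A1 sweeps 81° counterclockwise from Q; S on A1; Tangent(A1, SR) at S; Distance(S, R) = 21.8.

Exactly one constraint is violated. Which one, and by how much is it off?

Distance(S, R) = 21.8 — off by 7.60.

G = (0.00, 0.00) ✓; G.y = 0.00, Q.y = 0.00 ✓; |GQ| = 28.90 ✓; ∠(AQ, QG) = 90.00° ✓; |AQ| = 7.800 ✓; bearing(A→S) − bearing(A→Q) = 81.00° ✓; |AS| = 7.800 ✓; ∠(AS, SR) = 90.00° ✓; |SR| = 14.20 ✗.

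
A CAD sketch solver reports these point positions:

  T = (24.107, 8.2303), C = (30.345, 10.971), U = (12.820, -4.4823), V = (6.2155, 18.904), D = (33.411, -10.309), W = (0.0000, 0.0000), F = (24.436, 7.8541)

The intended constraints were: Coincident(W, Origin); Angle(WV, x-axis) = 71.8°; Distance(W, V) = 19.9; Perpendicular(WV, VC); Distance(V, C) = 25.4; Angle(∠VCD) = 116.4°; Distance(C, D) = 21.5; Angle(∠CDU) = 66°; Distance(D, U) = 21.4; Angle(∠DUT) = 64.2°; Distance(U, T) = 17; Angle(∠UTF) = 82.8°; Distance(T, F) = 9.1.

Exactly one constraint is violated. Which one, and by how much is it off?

Distance(T, F) = 9.1 — off by 8.60.

W = (0.00, 0.00) ✓; WV at 71.80° ✓; |WV| = 19.90 ✓; ∠(WV, VC) = 90.00° ✓; |VC| = 25.40 ✓; ∠VCD = 116.4° ✓; |CD| = 21.50 ✓; ∠CDU = 66.00° ✓; |DU| = 21.40 ✓; ∠DUT = 64.20° ✓; |UT| = 17.00 ✓; ∠UTF = 82.77° ✓; |TF| = 0.4998 ✗.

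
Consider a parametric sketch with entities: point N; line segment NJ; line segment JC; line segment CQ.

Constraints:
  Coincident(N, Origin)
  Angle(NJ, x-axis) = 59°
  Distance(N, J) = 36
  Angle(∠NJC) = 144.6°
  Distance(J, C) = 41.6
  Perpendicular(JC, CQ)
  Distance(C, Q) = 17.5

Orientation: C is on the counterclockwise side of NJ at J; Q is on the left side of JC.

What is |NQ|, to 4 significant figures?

71.02

∠NJC = 144.6°, so JC runs at 59.0° + (180° − 144.6°) = 94.40° from the x-axis; with |JC| = 41.6, C = J + 41.6·(cos 94.40°, sin 94.40°) = (15.35, 72.34). JC ⟂ CQ; with |CQ| = 17.5 on the left of JC, Q = C + 17.5·(-0.9971, -0.07672) = (-2.099, 70.99). Then |NQ| = |Q − N| = 71.02.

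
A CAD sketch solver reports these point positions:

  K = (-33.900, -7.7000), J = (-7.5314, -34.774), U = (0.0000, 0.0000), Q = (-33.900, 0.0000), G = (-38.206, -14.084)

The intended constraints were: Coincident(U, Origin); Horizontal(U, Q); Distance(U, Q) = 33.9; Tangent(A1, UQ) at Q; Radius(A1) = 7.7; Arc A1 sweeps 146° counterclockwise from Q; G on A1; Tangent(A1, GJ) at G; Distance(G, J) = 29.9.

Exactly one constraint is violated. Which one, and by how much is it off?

Distance(G, J) = 29.9 — off by 7.10.

U = (0.00, 0.00) ✓; U.y = 0.00, Q.y = 0.00 ✓; |UQ| = 33.90 ✓; ∠(KQ, QU) = 90.00° ✓; |KQ| = 7.700 ✓; bearing(K→G) − bearing(K→Q) = 146.0° ✓; |KG| = 7.700 ✓; ∠(KG, GJ) = 90.00° ✓; |GJ| = 37.00 ✗.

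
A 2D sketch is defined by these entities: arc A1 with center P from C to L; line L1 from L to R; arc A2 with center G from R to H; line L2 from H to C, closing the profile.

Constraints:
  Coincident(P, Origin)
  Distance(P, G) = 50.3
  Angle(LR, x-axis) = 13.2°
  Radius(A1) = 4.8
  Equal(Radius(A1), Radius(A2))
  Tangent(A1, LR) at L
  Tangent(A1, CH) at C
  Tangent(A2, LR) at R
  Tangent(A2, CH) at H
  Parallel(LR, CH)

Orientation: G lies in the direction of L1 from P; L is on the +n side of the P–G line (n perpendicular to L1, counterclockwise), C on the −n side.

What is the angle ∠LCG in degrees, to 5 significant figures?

84.549°

The slot axis is L1's direction at 13.2°, so u = (cos 13.2°, sin 13.2°) = (0.97358, 0.22835) and n = (−sin 13.2°, cos 13.2°) = (-0.22835, 0.97358). P is at the origin and G lies 50.3 along u from P, so G = 50.3·u = (48.971, 11.486). Tangency of A1 to both parallel lines with radius 4.8 puts L and C at P ± 4.8·n: L = (-1.0961, 4.6732), C = (1.0961, -4.6732). Then cos ∠LCG = CL·CG / (|CL||CG|), giving 84.549°.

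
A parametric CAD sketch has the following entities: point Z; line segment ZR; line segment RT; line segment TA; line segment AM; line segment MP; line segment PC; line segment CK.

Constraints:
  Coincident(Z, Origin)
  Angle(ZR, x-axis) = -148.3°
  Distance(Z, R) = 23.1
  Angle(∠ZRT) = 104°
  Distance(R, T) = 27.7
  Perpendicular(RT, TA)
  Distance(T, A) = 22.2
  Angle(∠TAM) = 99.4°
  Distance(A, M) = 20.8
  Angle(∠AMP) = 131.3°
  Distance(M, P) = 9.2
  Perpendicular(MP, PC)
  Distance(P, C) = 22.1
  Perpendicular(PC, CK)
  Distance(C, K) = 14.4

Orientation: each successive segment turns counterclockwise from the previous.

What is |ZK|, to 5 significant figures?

32.571

Z is at the origin; ZR runs at -148.3° with length 23.1, so R = (-19.654, -12.138). ∠ZRT = 104.0° gives RT at -72.300° from the x-axis; with |RT| = 27.7, T = (-11.232, -38.527). The perpendicularity gives TA at right angles to RT, so TA runs at 17.700°; with |TA| = 22.2, A = (9.9171, -31.778). ∠TAM = 99.4° gives AM at 98.300° from the x-axis; with |AM| = 20.8, M = (6.9145, -11.195). ∠AMP = 131.3° gives MP at 147.00° from the x-axis; with |MP| = 9.2, P = (-0.80131, -6.1848). MP is perpendicular to PC, so PC runs at -123.00°; with |PC| = 22.1, C = (-12.838, -24.719). The perpendicularity gives CK at right angles to PC, so CK runs at -33.000°; with |CK| = 14.4, K = (-0.76098, -32.562). Then |ZK| = |K − Z| = 32.571.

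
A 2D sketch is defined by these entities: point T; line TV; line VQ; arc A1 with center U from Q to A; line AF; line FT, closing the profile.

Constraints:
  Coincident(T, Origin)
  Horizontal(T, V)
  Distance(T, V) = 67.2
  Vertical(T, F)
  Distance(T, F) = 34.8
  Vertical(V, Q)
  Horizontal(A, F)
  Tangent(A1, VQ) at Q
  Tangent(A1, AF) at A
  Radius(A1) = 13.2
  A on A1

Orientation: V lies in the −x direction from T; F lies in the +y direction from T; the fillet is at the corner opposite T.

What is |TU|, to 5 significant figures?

58.160

T is at the origin; T and V share the same y with |TV| = 67.2 and V on the −x side, so V = (-67.200, 0.0000). T and F share the same x with |TF| = 34.8 and F on the +y side, so F = (0.0000, 34.800). The virtual corner opposite T is at (-67.200, 34.800). Tangency of A1 to VQ means the radius UQ is perpendicular to VQ and since A1 is tangent to AF there, UA ⟂ AF, with radius 13.2, so the center U sits 13.2 in from both sides at U = (-54.000, 21.600). Then |TU| = |U − T| = 58.160.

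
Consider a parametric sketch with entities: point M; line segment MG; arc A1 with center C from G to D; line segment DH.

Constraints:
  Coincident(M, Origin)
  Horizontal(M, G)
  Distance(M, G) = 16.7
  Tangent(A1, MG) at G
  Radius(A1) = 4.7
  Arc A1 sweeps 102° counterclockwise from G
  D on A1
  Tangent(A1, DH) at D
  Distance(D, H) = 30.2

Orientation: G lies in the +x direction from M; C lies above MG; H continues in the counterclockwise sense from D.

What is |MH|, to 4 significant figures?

38.29

On A1, G sits at bearing -90° from C; a 102° counterclockwise sweep puts D at bearing 12°, so D = C + 4.7·(cos 12°, sin 12°) = (21.30, 5.677). A1 meets DH tangentially, so CD is at right angles to DH, so DH runs along (−sin 12°, cos 12°); with |DH| = 30.2, H = (15.02, 35.22). Then |MH| = |H − M| = 38.29.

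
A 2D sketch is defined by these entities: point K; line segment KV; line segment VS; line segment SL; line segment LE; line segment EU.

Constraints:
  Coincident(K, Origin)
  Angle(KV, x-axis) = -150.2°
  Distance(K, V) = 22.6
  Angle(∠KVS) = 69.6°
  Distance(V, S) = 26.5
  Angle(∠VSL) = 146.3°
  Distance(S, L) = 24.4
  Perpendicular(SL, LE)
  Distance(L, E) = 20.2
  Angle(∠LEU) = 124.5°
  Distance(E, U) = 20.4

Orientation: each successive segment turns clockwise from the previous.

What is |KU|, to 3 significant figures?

11.9

K is at the origin; KV runs at -150.2° with length 22.6, so V = (-19.6, -11.2). ∠KVS = 69.6° gives VS at 99.4° from the x-axis; with |VS| = 26.5, S = (-23.9, 14.9). ∠VSL = 146.3° gives SL at 65.7° from the x-axis; with |SL| = 24.4, L = (-13.9, 37.2). SL is perpendicular to LE, so LE runs at -24.3°; with |LE| = 20.2, E = (4.51, 28.8). ∠LEU = 124.5° gives EU at -79.8° from the x-axis; with |EU| = 20.4, U = (8.12, 8.76). Then |KU| = |U − K| = 11.9.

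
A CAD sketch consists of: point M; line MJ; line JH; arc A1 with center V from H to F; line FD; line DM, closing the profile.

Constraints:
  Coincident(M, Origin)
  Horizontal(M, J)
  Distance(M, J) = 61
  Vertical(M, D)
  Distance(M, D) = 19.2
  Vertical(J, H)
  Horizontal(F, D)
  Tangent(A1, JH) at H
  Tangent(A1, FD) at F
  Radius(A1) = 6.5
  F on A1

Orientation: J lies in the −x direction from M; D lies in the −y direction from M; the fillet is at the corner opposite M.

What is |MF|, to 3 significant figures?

57.8

M is at the origin; MJ is horizontal with |MJ| = 61.0 and J on the −x side, so J = (-61.0, 0.00). MD is vertical with |MD| = 19.2 and D on the −y side, so D = (0.00, -19.2). The virtual corner opposite M is at (-61.0, -19.2). The tangent condition forces VH to be normal to JH and the tangent condition forces VF to be normal to FD, with radius 6.5, so the center V sits 6.5 in from both sides at V = (-54.5, -12.7). That places the tangent points at H = (-61.0, -12.7) on JH and F = (-54.5, -19.2) on FD. Then |MF| = |F − M| = 57.8.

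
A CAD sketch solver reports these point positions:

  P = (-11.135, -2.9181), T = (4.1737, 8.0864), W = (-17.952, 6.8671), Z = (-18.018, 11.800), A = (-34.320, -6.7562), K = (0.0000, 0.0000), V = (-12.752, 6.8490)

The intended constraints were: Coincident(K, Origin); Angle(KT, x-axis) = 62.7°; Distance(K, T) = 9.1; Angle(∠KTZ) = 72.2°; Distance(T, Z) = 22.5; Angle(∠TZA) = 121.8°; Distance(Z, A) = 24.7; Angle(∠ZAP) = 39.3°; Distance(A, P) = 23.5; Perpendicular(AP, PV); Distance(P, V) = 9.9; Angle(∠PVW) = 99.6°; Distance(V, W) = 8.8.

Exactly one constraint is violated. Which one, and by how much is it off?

Distance(V, W) = 8.8 — off by 3.60.

K = (0.00, 0.00) ✓; KT at 62.70° ✓; |KT| = 9.100 ✓; ∠KTZ = 72.20° ✓; |TZ| = 22.50 ✓; ∠TZA = 121.8° ✓; |ZA| = 24.70 ✓; ∠ZAP = 39.30° ✓; |AP| = 23.50 ✓; ∠(AP, PV) = 90.00° ✓; |PV| = 9.900 ✓; ∠PVW = 99.60° ✓; |VW| = 5.200 ✗.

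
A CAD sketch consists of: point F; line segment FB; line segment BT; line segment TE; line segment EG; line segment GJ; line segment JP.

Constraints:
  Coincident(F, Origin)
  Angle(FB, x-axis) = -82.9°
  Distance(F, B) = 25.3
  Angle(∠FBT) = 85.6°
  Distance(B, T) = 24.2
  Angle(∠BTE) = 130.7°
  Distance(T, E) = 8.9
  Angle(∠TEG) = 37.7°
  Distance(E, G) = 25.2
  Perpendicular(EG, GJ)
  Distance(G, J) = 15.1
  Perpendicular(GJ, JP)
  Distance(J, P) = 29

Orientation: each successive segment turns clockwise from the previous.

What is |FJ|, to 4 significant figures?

38.87

∠TEG = 37.7° gives EG at -8.900° from the x-axis; with |EG| = 25.2, G = (-2.265, -23.68). EG ⟂ GJ, so GJ runs at -98.90°; with |GJ| = 15.1, J = (-4.601, -38.60). Then |FJ| = |J − F| = 38.87.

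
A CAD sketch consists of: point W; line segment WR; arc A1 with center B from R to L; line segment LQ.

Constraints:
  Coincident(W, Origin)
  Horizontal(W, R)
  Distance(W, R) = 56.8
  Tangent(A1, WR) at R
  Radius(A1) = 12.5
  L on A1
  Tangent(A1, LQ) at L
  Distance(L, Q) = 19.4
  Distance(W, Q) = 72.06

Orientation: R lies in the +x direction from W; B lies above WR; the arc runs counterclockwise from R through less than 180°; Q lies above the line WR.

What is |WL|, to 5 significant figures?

70.629

W is at the origin; WR is horizontal with |WR| = 56.8 and R on the +x side, so R = (56.800, 0.0000). Since A1 is tangent to WR there, BR ⟂ WR, so B = R + (0, 12.5) = (56.800, 12.500). Since BL ⟂ LQ (tangency), |BQ| = √(12.5² + 19.4²) = 23.078 regardless of where L sits on A1. So Q lies on both circle(W, 72.06) and circle(B, 23.078); the above-WR intersection is Q = (63.164, 34.684). L is the foot of the tangent from Q: L = (68.767, 16.110).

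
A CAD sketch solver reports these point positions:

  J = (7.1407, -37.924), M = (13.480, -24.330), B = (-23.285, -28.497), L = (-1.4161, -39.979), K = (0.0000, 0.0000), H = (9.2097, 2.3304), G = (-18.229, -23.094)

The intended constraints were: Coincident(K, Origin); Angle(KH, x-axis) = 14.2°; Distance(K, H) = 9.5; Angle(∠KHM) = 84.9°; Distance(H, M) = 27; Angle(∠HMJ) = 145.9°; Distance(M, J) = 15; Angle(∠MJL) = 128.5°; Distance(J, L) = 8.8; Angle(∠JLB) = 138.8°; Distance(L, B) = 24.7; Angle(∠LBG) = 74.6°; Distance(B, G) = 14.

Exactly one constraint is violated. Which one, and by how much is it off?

Distance(B, G) = 14 — off by 6.60.

K = (0.00, 0.00) ✓; KH at 14.20° ✓; |KH| = 9.500 ✓; ∠KHM = 84.90° ✓; |HM| = 27.00 ✓; ∠HMJ = 145.9° ✓; |MJ| = 15.00 ✓; ∠MJL = 128.5° ✓; |JL| = 8.800 ✓; ∠JLB = 138.8° ✓; |LB| = 24.70 ✓; ∠LBG = 74.60° ✓; |BG| = 7.400 ✗.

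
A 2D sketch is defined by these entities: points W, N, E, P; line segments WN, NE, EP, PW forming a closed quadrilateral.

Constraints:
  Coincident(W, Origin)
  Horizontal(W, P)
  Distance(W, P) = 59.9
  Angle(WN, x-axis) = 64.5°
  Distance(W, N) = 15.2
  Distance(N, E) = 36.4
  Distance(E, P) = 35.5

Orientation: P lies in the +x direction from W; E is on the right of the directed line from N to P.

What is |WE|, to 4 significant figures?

32.11

W is at the origin; WP is horizontal with |WP| = 59.9 and P in +x, so P = (59.9, 0). WN runs at 64.5° with |WN| = 15.2, so N = (6.544, 13.72). E is determined by |NE| = 36.4 and |EP| = 35.5 together: it lies at the intersection of circle(N, 36.4) and circle(P, 35.5). With |NP| = 55.09, the foot of the radical line on NP is 28.13 from N and the perpendicular offset is √(36.4² − 28.13²) = 23.10. Taking the right-of-NP solution: E = (28.04, -15.66).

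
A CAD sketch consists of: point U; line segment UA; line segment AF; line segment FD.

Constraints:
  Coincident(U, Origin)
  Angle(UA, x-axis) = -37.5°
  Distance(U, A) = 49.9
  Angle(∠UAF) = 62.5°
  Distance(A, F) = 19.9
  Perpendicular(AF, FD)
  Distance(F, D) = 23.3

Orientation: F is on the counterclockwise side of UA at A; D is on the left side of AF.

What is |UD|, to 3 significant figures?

21.2

∠UAF = 62.5°, so AF runs at -37.5° + (180° − 62.5°) = 80.0° from the x-axis; with |AF| = 19.9, F = A + 19.9·(cos 80.0°, sin 80.0°) = (43.0, -10.8). The perpendicularity gives FD at right angles to AF; with |FD| = 23.3 on the left of AF, D = F + 23.3·(-0.985, 0.174) = (20.1, -6.73). Then |UD| = |D − U| = 21.2.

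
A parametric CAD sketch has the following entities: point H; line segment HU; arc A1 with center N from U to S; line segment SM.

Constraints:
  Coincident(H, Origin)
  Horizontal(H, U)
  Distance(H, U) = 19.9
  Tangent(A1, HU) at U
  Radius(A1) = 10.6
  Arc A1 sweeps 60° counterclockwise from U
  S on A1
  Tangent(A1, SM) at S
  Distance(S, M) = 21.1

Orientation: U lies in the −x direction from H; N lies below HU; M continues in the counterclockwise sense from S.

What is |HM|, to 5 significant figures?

46.111

H is at the origin; H and U share the same y with |HU| = 19.9 and U on the −x side, so U = (-19.900, 0.0000). Since A1 is tangent to HU there, NU ⟂ HU, so N = U + (0, -10.6) = (-19.900, -10.600). On A1, U sits at bearing 90° from N; a 60° counterclockwise sweep puts S at bearing 150°, so S = N + 10.6·(cos 150°, sin 150°) = (-29.080, -5.3000). The tangent condition forces NS to be normal to SM, so SM runs along (−sin 150°, cos 150°); with |SM| = 21.1, M = (-39.630, -23.573). Then |HM| = |M − H| = 46.111.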